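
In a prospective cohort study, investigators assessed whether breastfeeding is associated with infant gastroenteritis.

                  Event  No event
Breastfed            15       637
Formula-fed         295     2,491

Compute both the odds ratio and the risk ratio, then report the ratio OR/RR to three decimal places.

Cells: a = 15, b = 637, c = 295, d = 2491.
OR = (15·2491)/(637·295) = 37365/187915 = 0.19884
Risk in exposed = 15/652 = 0.02301; risk in unexposed = 295/2786 = 0.10589; RR = 0.21727
OR/RR = 0.19884 / 0.21727 = 0.91517
The outcome is not rare, so the OR lies further from 1 than the RR.

0.915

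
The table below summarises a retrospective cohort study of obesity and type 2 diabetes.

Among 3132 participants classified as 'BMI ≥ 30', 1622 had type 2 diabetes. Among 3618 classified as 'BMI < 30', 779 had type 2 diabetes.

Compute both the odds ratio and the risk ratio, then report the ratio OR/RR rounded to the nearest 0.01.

1.63

From the description: a = 1622, b = 1510, c = 779, d = 2839.
OR = (1622·2839)/(1510·779) = 4604858/1176290 = 3.91473
Risk in exposed = 1622/3132 = 0.51788; risk in unexposed = 779/3618 = 0.21531; RR = 2.40525
OR/RR = 3.91473 / 2.40525 = 1.62758
The outcome is not rare, so the OR lies further from 1 than the RR.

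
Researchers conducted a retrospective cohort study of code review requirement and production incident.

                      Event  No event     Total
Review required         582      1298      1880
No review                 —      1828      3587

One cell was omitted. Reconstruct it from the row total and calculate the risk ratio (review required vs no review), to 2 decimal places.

The missing cell is in the unexposed row: 3587 − 1828 = 1759.
So a = 582, b = 1298, c = 1759, d = 1828.
RR = [a/(a+b)] / [c/(c+d)] = (582/1880) / (1759/3587) = 0.30957/0.49038 = 0.63129

0.63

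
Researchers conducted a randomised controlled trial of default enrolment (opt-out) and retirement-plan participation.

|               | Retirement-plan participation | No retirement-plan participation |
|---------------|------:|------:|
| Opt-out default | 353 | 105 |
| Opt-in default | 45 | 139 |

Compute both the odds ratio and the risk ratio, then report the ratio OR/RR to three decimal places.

Cells: a = 353, b = 105, c = 45, d = 139.
OR = (353·139)/(105·45) = 49067/4725 = 10.38455
Risk in exposed = 353/458 = 0.77074; risk in unexposed = 45/184 = 0.24457; RR = 3.15148
OR/RR = 10.38455 / 3.15148 = 3.29513
The outcome is not rare, so the OR lies further from 1 than the RR.

3.295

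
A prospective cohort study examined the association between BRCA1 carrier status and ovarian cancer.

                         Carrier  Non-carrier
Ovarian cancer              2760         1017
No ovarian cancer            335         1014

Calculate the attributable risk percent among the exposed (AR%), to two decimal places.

Reading the table with exposure as columns: a = 2760 (Carrier, case), b = 335 (Carrier, non-case), c = 1017 (Non-carrier, case), d = 1014.
Risk in exposed = 2760/3095 = 0.89176; risk in unexposed = 1017/2031 = 0.50074.
RR = 0.89176/0.50074 = 1.78089
AR% = (RR − 1)/RR × 100 = (1.78089 − 1)/1.78089 × 100 = 43.8483%

43.85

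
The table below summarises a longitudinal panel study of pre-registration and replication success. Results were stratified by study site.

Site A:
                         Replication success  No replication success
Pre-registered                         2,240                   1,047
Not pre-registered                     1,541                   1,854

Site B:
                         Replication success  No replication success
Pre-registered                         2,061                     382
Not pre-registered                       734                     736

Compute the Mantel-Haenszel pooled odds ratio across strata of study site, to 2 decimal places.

OR_MH = Σ(aᵢdᵢ/nᵢ) / Σ(bᵢcᵢ/nᵢ), where nᵢ is the stratum total.
Stratum 1 (Site A): n = 6682; a·d/n = 2240·1854/6682 = 621.5145; b·c/n = 1047·1541/6682 = 241.4587
Stratum 2 (Site B): n = 3913; a·d/n = 2061·736/3913 = 387.6555; b·c/n = 382·734/3913 = 71.6555
OR_MH = (621.5145 + 387.6555) / (241.4587 + 71.6555) = 1009.1700 / 313.1142 = 3.22301

3.22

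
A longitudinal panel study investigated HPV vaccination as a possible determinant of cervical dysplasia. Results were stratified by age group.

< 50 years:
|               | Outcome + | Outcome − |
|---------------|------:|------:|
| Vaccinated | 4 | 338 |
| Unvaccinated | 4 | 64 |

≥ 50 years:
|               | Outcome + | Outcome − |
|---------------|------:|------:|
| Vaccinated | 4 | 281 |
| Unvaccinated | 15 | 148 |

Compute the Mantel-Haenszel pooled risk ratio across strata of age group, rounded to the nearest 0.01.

0.16

RR_MH = Σ(aᵢ·n₀ᵢ/nᵢ) / Σ(cᵢ·n₁ᵢ/nᵢ), with n₁ᵢ = aᵢ+bᵢ (exposed), n₀ᵢ = cᵢ+dᵢ (unexposed), nᵢ = n₁ᵢ+n₀ᵢ.
Stratum 1 (< 50 years): n₁ = 342, n₀ = 68, n = 410; a·n₀/n = 4·68/410 = 0.6634; c·n₁/n = 4·342/410 = 3.3366
Stratum 2 (≥ 50 years): n₁ = 285, n₀ = 163, n = 448; a·n₀/n = 4·163/448 = 1.4554; c·n₁/n = 15·285/448 = 9.5424
RR_MH = (0.6634 + 1.4554) / (3.3366 + 9.5424) = 2.1188 / 12.8790 = 0.16451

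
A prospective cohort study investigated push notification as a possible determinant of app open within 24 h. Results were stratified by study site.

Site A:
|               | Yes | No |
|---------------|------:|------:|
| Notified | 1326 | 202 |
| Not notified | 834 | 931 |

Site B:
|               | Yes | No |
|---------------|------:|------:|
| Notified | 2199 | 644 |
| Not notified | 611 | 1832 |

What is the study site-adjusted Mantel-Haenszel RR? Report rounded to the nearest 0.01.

2.41

RR_MH = Σ(aᵢ·n₀ᵢ/nᵢ) / Σ(cᵢ·n₁ᵢ/nᵢ), with n₁ᵢ = aᵢ+bᵢ (exposed), n₀ᵢ = cᵢ+dᵢ (unexposed), nᵢ = n₁ᵢ+n₀ᵢ.
Stratum 1 (Site A): n₁ = 1528, n₀ = 1765, n = 3293; a·n₀/n = 1326·1765/3293 = 710.7167; c·n₁/n = 834·1528/3293 = 386.9882
Stratum 2 (Site B): n₁ = 2843, n₀ = 2443, n = 5286; a·n₀/n = 2199·2443/5286 = 1016.2991; c·n₁/n = 611·2843/5286 = 328.6177
RR_MH = (710.7167 + 1016.2991) / (386.9882 + 328.6177) = 1727.0158 / 715.6058 = 2.41336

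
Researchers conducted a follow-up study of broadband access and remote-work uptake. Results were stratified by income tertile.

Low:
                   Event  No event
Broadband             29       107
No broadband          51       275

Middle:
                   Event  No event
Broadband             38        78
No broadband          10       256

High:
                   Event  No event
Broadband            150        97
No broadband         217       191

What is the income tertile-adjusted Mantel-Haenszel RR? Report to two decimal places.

RR_MH = Σ(aᵢ·n₀ᵢ/nᵢ) / Σ(cᵢ·n₁ᵢ/nᵢ), with n₁ᵢ = aᵢ+bᵢ (exposed), n₀ᵢ = cᵢ+dᵢ (unexposed), nᵢ = n₁ᵢ+n₀ᵢ.
Stratum 1 (Low): n₁ = 136, n₀ = 326, n = 462; a·n₀/n = 29·326/462 = 20.4632; c·n₁/n = 51·136/462 = 15.0130
Stratum 2 (Middle): n₁ = 116, n₀ = 266, n = 382; a·n₀/n = 38·266/382 = 26.4607; c·n₁/n = 10·116/382 = 3.0366
Stratum 3 (High): n₁ = 247, n₀ = 408, n = 655; a·n₀/n = 150·408/655 = 93.4351; c·n₁/n = 217·247/655 = 81.8305
RR_MH = (20.4632 + 26.4607 + 93.4351) / (15.0130 + 3.0366 + 81.8305) = 140.3591 / 99.8802 = 1.40527

1.41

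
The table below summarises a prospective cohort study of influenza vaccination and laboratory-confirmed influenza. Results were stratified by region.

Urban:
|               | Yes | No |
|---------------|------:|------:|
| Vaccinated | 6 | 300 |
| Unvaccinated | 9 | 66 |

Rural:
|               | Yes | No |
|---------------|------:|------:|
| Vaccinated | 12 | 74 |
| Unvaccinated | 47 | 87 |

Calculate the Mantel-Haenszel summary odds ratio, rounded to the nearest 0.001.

0.253

OR_MH = Σ(aᵢdᵢ/nᵢ) / Σ(bᵢcᵢ/nᵢ), where nᵢ is the stratum total.
Stratum 1 (Urban): n = 381; a·d/n = 6·66/381 = 1.0394; b·c/n = 300·9/381 = 7.0866
Stratum 2 (Rural): n = 220; a·d/n = 12·87/220 = 4.7455; b·c/n = 74·47/220 = 15.8091
OR_MH = (1.0394 + 4.7455) / (7.0866 + 15.8091) = 5.7848 / 22.8957 = 0.25266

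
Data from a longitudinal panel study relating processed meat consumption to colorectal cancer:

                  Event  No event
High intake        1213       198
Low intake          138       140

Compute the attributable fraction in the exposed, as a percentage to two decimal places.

42.26

Cells: a = 1213, b = 198, c = 138, d = 140.
Risk in exposed = 1213/1411 = 0.85967; risk in unexposed = 138/278 = 0.49640.
RR = 0.85967/0.49640 = 1.73181
AR% = (RR − 1)/RR × 100 = (1.73181 − 1)/1.73181 × 100 = 42.2568%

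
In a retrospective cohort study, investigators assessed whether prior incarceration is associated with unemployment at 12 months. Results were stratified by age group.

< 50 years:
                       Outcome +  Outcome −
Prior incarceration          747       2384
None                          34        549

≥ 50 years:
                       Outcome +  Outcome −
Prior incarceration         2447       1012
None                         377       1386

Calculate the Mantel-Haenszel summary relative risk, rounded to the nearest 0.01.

RR_MH = Σ(aᵢ·n₀ᵢ/nᵢ) / Σ(cᵢ·n₁ᵢ/nᵢ), with n₁ᵢ = aᵢ+bᵢ (exposed), n₀ᵢ = cᵢ+dᵢ (unexposed), nᵢ = n₁ᵢ+n₀ᵢ.
Stratum 1 (< 50 years): n₁ = 3131, n₀ = 583, n = 3714; a·n₀/n = 747·583/3714 = 117.2593; c·n₁/n = 34·3131/3714 = 28.6629
Stratum 2 (≥ 50 years): n₁ = 3459, n₀ = 1763, n = 5222; a·n₀/n = 2447·1763/5222 = 826.1319; c·n₁/n = 377·3459/5222 = 249.7210
RR_MH = (117.2593 + 826.1319) / (28.6629 + 249.7210) = 943.3912 / 278.3839 = 3.38881

3.39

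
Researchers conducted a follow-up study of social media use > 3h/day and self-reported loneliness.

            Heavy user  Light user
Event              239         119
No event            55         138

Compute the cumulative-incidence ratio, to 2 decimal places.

Reading the table with exposure as columns: a = 239 (Heavy user, case), b = 55 (Heavy user, non-case), c = 119 (Light user, case), d = 138.
Risk in exposed = 239/294 = 0.81293; risk in unexposed = 119/257 = 0.46304.
RR = 0.81293 / 0.46304 = 1.75565
The risk among the exposed is 1.76 times that among the unexposed.

1.76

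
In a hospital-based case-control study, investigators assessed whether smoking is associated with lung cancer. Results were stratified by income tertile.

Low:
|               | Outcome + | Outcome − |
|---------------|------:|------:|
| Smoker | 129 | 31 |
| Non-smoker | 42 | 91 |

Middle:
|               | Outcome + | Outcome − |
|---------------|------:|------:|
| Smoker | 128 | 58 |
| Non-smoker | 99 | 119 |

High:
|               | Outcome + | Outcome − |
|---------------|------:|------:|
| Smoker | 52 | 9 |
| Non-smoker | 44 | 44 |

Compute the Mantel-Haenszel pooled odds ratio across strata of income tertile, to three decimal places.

4.369

OR_MH = Σ(aᵢdᵢ/nᵢ) / Σ(bᵢcᵢ/nᵢ), where nᵢ is the stratum total.
Stratum 1 (Low): n = 293; a·d/n = 129·91/293 = 40.0648; b·c/n = 31·42/293 = 4.4437
Stratum 2 (Middle): n = 404; a·d/n = 128·119/404 = 37.7030; b·c/n = 58·99/404 = 14.2129
Stratum 3 (High): n = 149; a·d/n = 52·44/149 = 15.3557; b·c/n = 9·44/149 = 2.6577
OR_MH = (40.0648 + 37.7030 + 15.3557) / (4.4437 + 14.2129 + 2.6577) = 93.1235 / 21.3143 = 4.36907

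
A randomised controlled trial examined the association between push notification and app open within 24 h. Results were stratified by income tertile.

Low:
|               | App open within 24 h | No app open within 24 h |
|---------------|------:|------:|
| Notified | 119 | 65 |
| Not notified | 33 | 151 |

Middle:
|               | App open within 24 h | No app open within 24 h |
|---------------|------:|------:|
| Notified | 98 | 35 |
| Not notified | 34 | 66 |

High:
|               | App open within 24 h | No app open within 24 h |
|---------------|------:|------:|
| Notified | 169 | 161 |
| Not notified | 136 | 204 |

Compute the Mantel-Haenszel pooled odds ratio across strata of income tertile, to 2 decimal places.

OR_MH = Σ(aᵢdᵢ/nᵢ) / Σ(bᵢcᵢ/nᵢ), where nᵢ is the stratum total.
Stratum 1 (Low): n = 368; a·d/n = 119·151/368 = 48.8288; b·c/n = 65·33/368 = 5.8288
Stratum 2 (Middle): n = 233; a·d/n = 98·66/233 = 27.7597; b·c/n = 35·34/233 = 5.1073
Stratum 3 (High): n = 670; a·d/n = 169·204/670 = 51.4567; b·c/n = 161·136/670 = 32.6806
OR_MH = (48.8288 + 27.7597 + 51.4567) / (5.8288 + 5.1073 + 32.6806) = 128.0452 / 43.6167 = 2.93569

2.94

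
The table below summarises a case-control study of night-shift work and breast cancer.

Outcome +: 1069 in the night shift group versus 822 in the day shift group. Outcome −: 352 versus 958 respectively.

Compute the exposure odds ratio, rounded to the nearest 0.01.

3.54

From the description: a = 1069, b = 352, c = 822, d = 958.
OR = (a·d)/(b·c) = (1069 × 958) / (352 × 822) = 1024102 / 289344 = 3.53939
The odds of breast cancer are about 3.54 times as high in the night shift group.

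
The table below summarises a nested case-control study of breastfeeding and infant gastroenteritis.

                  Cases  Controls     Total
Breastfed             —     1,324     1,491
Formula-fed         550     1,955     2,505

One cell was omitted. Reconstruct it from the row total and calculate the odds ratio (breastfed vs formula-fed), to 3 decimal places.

0.448

The missing cell is in the exposed row: 1491 − 1324 = 167.
So a = 167, b = 1324, c = 550, d = 1955.
OR = (a·d)/(b·c) = (167 × 1955) / (1324 × 550) = 326485 / 728200 = 0.44835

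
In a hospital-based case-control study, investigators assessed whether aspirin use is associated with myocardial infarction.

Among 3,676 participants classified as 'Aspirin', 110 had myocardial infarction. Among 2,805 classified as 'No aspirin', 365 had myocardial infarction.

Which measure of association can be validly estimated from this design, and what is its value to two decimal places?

0.21

From the description: a = 110, b = 3566, c = 365, d = 2440.
This is a hospital-based case-control study: participants were sampled on outcome status, so risks in the source population cannot be estimated directly — relative risk is not valid here. The odds ratio is the appropriate measure.
OR = (a·d)/(b·c) = (110 × 2440) / (3566 × 365) = 268400 / 1301590 = 0.20621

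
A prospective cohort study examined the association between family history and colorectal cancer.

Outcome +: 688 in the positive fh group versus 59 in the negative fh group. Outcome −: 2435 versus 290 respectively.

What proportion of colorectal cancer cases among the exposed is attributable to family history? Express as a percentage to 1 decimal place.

23.3

From the description: a = 688, b = 2435, c = 59, d = 290.
Risk in exposed = 688/3123 = 0.22030; risk in unexposed = 59/349 = 0.16905.
RR = 0.22030/0.16905 = 1.30314
AR% = (RR − 1)/RR × 100 = (1.30314 − 1)/1.30314 × 100 = 23.2621%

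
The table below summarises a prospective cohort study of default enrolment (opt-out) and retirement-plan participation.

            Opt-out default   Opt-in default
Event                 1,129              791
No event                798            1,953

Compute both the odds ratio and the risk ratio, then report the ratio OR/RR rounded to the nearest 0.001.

Reading the table with exposure as columns: a = 1129 (Opt-out default, case), b = 798 (Opt-out default, non-case), c = 791 (Opt-in default, case), d = 1953.
OR = (1129·1953)/(798·791) = 2204937/631218 = 3.49315
Risk in exposed = 1129/1927 = 0.58588; risk in unexposed = 791/2744 = 0.28827; RR = 2.03245
OR/RR = 3.49315 / 2.03245 = 1.71869
The outcome is not rare, so the OR lies further from 1 than the RR.

1.719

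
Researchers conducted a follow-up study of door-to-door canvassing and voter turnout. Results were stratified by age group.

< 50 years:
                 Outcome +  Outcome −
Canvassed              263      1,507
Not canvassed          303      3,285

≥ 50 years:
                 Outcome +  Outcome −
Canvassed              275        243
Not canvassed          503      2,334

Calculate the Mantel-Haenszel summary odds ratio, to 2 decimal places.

OR_MH = Σ(aᵢdᵢ/nᵢ) / Σ(bᵢcᵢ/nᵢ), where nᵢ is the stratum total.
Stratum 1 (< 50 years): n = 5358; a·d/n = 263·3285/5358 = 161.2458; b·c/n = 1507·303/5358 = 85.2223
Stratum 2 (≥ 50 years): n = 3355; a·d/n = 275·2334/3355 = 191.3115; b·c/n = 243·503/3355 = 36.4319
OR_MH = (161.2458 + 191.3115) / (85.2223 + 36.4319) = 352.5573 / 121.6542 = 2.89803

2.90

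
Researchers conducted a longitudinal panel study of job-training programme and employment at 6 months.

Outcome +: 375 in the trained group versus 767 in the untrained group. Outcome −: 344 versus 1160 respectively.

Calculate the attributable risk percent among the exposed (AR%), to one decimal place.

From the description: a = 375, b = 344, c = 767, d = 1160.
Risk in exposed = 375/719 = 0.52156; risk in unexposed = 767/1927 = 0.39803.
RR = 0.52156/0.39803 = 1.31035
AR% = (RR − 1)/RR × 100 = (1.31035 − 1)/1.31035 × 100 = 23.6848%

23.7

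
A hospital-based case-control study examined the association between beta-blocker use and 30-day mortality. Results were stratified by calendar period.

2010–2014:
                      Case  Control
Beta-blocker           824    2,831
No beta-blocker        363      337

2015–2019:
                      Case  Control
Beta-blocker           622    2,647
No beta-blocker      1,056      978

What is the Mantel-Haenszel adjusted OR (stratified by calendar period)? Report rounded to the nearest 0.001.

OR_MH = Σ(aᵢdᵢ/nᵢ) / Σ(bᵢcᵢ/nᵢ), where nᵢ is the stratum total.
Stratum 1 (2010–2014): n = 4355; a·d/n = 824·337/4355 = 63.7630; b·c/n = 2831·363/4355 = 235.9708
Stratum 2 (2015–2019): n = 5303; a·d/n = 622·978/5303 = 114.7117; b·c/n = 2647·1056/5303 = 527.1039
OR_MH = (63.7630 + 114.7117) / (235.9708 + 527.1039) = 178.4747 / 763.0747 = 0.23389

0.234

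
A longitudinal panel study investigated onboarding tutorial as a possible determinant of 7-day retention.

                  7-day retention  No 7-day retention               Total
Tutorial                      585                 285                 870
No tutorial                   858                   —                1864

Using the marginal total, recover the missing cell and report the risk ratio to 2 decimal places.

The missing cell is in the unexposed row: 1864 − 858 = 1006.
So a = 585, b = 285, c = 858, d = 1006.
RR = [a/(a+b)] / [c/(c+d)] = (585/870) / (858/1864) = 0.67241/0.46030 = 1.46082

1.46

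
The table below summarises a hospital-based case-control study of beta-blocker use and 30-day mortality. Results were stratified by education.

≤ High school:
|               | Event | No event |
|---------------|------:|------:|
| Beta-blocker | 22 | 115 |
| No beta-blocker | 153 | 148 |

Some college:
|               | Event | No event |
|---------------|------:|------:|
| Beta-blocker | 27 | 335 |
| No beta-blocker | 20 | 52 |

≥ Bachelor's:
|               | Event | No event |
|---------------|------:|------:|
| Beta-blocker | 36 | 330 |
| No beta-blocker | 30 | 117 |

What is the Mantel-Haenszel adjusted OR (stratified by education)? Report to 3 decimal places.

0.252

OR_MH = Σ(aᵢdᵢ/nᵢ) / Σ(bᵢcᵢ/nᵢ), where nᵢ is the stratum total.
Stratum 1 (≤ High school): n = 438; a·d/n = 22·148/438 = 7.4338; b·c/n = 115·153/438 = 40.1712
Stratum 2 (Some college): n = 434; a·d/n = 27·52/434 = 3.2350; b·c/n = 335·20/434 = 15.4378
Stratum 3 (≥ Bachelor's): n = 513; a·d/n = 36·117/513 = 8.2105; b·c/n = 330·30/513 = 19.2982
OR_MH = (7.4338 + 3.2350 + 8.2105) / (40.1712 + 15.4378 + 19.2982) = 18.8793 / 74.9073 = 0.25204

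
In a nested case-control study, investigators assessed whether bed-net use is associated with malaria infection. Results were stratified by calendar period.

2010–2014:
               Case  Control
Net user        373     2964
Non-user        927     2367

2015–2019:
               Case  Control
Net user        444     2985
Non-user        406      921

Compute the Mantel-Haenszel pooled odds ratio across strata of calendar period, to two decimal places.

0.33

OR_MH = Σ(aᵢdᵢ/nᵢ) / Σ(bᵢcᵢ/nᵢ), where nᵢ is the stratum total.
Stratum 1 (2010–2014): n = 6631; a·d/n = 373·2367/6631 = 133.1460; b·c/n = 2964·927/6631 = 414.3610
Stratum 2 (2015–2019): n = 4756; a·d/n = 444·921/4756 = 85.9807; b·c/n = 2985·406/4756 = 254.8171
OR_MH = (133.1460 + 85.9807) / (414.3610 + 254.8171) = 219.1266 / 669.1781 = 0.32746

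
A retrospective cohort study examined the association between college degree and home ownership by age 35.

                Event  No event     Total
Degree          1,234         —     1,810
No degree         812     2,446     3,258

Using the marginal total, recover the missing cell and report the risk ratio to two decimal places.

The missing cell is in the exposed row: 1810 − 1234 = 576.
So a = 1234, b = 576, c = 812, d = 2446.
RR = [a/(a+b)] / [c/(c+d)] = (1234/1810) / (812/3258) = 0.68177/0.24923 = 2.73547

2.74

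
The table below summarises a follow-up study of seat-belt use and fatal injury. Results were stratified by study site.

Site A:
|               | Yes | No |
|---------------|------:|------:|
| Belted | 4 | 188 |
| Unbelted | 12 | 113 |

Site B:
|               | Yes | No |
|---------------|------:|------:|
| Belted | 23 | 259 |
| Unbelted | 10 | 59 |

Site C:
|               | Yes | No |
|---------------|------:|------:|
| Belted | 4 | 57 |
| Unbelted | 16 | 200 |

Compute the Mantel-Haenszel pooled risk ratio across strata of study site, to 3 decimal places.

0.490

RR_MH = Σ(aᵢ·n₀ᵢ/nᵢ) / Σ(cᵢ·n₁ᵢ/nᵢ), with n₁ᵢ = aᵢ+bᵢ (exposed), n₀ᵢ = cᵢ+dᵢ (unexposed), nᵢ = n₁ᵢ+n₀ᵢ.
Stratum 1 (Site A): n₁ = 192, n₀ = 125, n = 317; a·n₀/n = 4·125/317 = 1.5773; c·n₁/n = 12·192/317 = 7.2681
Stratum 2 (Site B): n₁ = 282, n₀ = 69, n = 351; a·n₀/n = 23·69/351 = 4.5214; c·n₁/n = 10·282/351 = 8.0342
Stratum 3 (Site C): n₁ = 61, n₀ = 216, n = 277; a·n₀/n = 4·216/277 = 3.1191; c·n₁/n = 16·61/277 = 3.5235
RR_MH = (1.5773 + 4.5214 + 3.1191) / (7.2681 + 8.0342 + 3.5235) = 9.2178 / 18.8258 = 0.48964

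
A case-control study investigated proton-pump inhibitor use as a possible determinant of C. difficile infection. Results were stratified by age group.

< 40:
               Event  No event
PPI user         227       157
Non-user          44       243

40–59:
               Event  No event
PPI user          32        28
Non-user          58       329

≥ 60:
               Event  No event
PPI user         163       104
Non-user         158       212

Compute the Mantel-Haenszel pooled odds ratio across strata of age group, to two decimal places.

OR_MH = Σ(aᵢdᵢ/nᵢ) / Σ(bᵢcᵢ/nᵢ), where nᵢ is the stratum total.
Stratum 1 (< 40): n = 671; a·d/n = 227·243/671 = 82.2072; b·c/n = 157·44/671 = 10.2951
Stratum 2 (40–59): n = 447; a·d/n = 32·329/447 = 23.5526; b·c/n = 28·58/447 = 3.6331
Stratum 3 (≥ 60): n = 637; a·d/n = 163·212/637 = 54.2480; b·c/n = 104·158/637 = 25.7959
OR_MH = (82.2072 + 23.5526 + 54.2480) / (10.2951 + 3.6331 + 25.7959) = 160.0078 / 39.7241 = 4.02798

4.03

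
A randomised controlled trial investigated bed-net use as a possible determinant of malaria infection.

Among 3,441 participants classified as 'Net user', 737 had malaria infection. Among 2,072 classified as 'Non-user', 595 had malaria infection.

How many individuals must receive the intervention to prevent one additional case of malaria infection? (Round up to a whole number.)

14

Risk in treated group = 737/3441 = 0.21418; risk in control = 595/2072 = 0.28716.
Absolute risk reduction = 0.28716 − 0.21418 = 0.07298
NNT = 1 / ARR = 1 / 0.07298 = 13.702 → round up → 14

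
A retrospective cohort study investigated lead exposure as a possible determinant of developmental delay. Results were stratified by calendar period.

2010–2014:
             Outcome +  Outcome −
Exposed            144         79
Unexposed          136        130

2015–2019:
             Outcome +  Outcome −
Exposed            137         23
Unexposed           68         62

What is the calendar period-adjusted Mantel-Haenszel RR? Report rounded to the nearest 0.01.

RR_MH = Σ(aᵢ·n₀ᵢ/nᵢ) / Σ(cᵢ·n₁ᵢ/nᵢ), with n₁ᵢ = aᵢ+bᵢ (exposed), n₀ᵢ = cᵢ+dᵢ (unexposed), nᵢ = n₁ᵢ+n₀ᵢ.
Stratum 1 (2010–2014): n₁ = 223, n₀ = 266, n = 489; a·n₀/n = 144·266/489 = 78.3313; c·n₁/n = 136·223/489 = 62.0204
Stratum 2 (2015–2019): n₁ = 160, n₀ = 130, n = 290; a·n₀/n = 137·130/290 = 61.4138; c·n₁/n = 68·160/290 = 37.5172
RR_MH = (78.3313 + 61.4138) / (62.0204 + 37.5172) = 139.7451 / 99.5377 = 1.40394

1.40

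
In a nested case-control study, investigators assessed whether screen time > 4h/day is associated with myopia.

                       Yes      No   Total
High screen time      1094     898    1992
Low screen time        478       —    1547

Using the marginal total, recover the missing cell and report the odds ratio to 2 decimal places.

The missing cell is in the unexposed row: 1547 − 478 = 1069.
So a = 1094, b = 898, c = 478, d = 1069.
OR = (a·d)/(b·c) = (1094 × 1069) / (898 × 478) = 1169486 / 429244 = 2.72452

2.72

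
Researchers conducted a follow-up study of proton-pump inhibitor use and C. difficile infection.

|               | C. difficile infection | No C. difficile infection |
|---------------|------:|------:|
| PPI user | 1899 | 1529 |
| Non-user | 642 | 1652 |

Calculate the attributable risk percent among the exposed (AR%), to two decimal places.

Cells: a = 1899, b = 1529, c = 642, d = 1652.
Risk in exposed = 1899/3428 = 0.55397; risk in unexposed = 642/2294 = 0.27986.
RR = 0.55397/0.27986 = 1.97944
AR% = (RR − 1)/RR × 100 = (1.97944 − 1)/1.97944 × 100 = 49.4807%

49.48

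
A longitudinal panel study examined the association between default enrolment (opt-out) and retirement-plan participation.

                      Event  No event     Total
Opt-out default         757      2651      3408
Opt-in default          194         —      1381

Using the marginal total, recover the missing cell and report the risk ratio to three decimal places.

The missing cell is in the unexposed row: 1381 − 194 = 1187.
So a = 757, b = 2651, c = 194, d = 1187.
RR = [a/(a+b)] / [c/(c+d)] = (757/3408) / (194/1381) = 0.22212/0.14048 = 1.58121

1.581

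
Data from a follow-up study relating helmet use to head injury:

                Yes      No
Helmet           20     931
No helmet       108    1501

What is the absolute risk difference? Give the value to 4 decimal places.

Cells: a = 20, b = 931, c = 108, d = 1501.
Risk in exposed = 20/951 = 0.021030; risk in unexposed = 108/1609 = 0.067122.
Risk difference = 0.021030 − 0.067122 = -0.046092

-0.0461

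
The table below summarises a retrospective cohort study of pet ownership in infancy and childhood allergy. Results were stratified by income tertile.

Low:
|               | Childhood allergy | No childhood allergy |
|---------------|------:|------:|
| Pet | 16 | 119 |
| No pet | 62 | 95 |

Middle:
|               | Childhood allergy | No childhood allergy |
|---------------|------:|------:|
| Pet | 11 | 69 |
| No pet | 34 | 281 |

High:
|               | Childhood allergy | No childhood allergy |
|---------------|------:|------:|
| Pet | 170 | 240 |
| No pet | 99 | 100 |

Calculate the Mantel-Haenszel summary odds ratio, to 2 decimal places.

OR_MH = Σ(aᵢdᵢ/nᵢ) / Σ(bᵢcᵢ/nᵢ), where nᵢ is the stratum total.
Stratum 1 (Low): n = 292; a·d/n = 16·95/292 = 5.2055; b·c/n = 119·62/292 = 25.2671
Stratum 2 (Middle): n = 395; a·d/n = 11·281/395 = 7.8253; b·c/n = 69·34/395 = 5.9392
Stratum 3 (High): n = 609; a·d/n = 170·100/609 = 27.9146; b·c/n = 240·99/609 = 39.0148
OR_MH = (5.2055 + 7.8253 + 27.9146) / (25.2671 + 5.9392 + 39.0148) = 40.9454 / 70.2211 = 0.58309

0.58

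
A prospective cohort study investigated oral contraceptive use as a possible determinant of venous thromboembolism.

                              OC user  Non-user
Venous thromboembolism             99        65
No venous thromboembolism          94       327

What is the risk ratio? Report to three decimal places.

3.094

Reading the table with exposure as columns: a = 99 (OC user, case), b = 94 (OC user, non-case), c = 65 (Non-user, case), d = 327.
Risk in exposed = 99/193 = 0.51295; risk in unexposed = 65/392 = 0.16582.
RR = 0.51295 / 0.16582 = 3.09350
The risk among the exposed is 3.09 times that among the unexposed.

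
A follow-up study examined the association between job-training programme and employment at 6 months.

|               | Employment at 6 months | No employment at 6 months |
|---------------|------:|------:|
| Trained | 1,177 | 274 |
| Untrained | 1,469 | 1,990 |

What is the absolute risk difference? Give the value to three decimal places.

Cells: a = 1177, b = 274, c = 1469, d = 1990.
Risk in exposed = 1177/1451 = 0.811165; risk in unexposed = 1469/3459 = 0.424689.
Risk difference = 0.811165 − 0.424689 = 0.386475

0.386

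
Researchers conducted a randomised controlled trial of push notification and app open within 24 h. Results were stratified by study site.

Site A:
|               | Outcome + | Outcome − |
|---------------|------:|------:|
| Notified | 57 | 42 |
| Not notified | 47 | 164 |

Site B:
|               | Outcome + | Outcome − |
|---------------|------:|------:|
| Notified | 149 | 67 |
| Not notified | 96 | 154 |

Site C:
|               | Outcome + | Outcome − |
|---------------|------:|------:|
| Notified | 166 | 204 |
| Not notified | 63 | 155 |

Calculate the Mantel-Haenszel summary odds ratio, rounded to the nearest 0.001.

OR_MH = Σ(aᵢdᵢ/nᵢ) / Σ(bᵢcᵢ/nᵢ), where nᵢ is the stratum total.
Stratum 1 (Site A): n = 310; a·d/n = 57·164/310 = 30.1548; b·c/n = 42·47/310 = 6.3677
Stratum 2 (Site B): n = 466; a·d/n = 149·154/466 = 49.2403; b·c/n = 67·96/466 = 13.8026
Stratum 3 (Site C): n = 588; a·d/n = 166·155/588 = 43.7585; b·c/n = 204·63/588 = 21.8571
OR_MH = (30.1548 + 49.2403 + 43.7585) / (6.3677 + 13.8026 + 21.8571) = 123.1537 / 42.0275 = 2.93031

2.930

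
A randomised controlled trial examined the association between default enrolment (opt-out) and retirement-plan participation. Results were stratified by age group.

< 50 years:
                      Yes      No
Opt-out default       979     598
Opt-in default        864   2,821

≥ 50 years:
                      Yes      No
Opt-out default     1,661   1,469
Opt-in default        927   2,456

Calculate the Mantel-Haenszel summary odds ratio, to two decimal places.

OR_MH = Σ(aᵢdᵢ/nᵢ) / Σ(bᵢcᵢ/nᵢ), where nᵢ is the stratum total.
Stratum 1 (< 50 years): n = 5262; a·d/n = 979·2821/5262 = 524.8497; b·c/n = 598·864/5262 = 98.1893
Stratum 2 (≥ 50 years): n = 6513; a·d/n = 1661·2456/6513 = 626.3498; b·c/n = 1469·927/6513 = 209.0838
OR_MH = (524.8497 + 626.3498) / (98.1893 + 209.0838) = 1151.1994 / 307.2731 = 3.74650

3.75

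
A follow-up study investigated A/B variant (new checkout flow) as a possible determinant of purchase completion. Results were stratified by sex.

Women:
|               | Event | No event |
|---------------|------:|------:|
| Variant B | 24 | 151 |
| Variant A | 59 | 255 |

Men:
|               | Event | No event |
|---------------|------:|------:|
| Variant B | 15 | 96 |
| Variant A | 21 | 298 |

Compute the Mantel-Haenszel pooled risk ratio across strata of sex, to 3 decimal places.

RR_MH = Σ(aᵢ·n₀ᵢ/nᵢ) / Σ(cᵢ·n₁ᵢ/nᵢ), with n₁ᵢ = aᵢ+bᵢ (exposed), n₀ᵢ = cᵢ+dᵢ (unexposed), nᵢ = n₁ᵢ+n₀ᵢ.
Stratum 1 (Women): n₁ = 175, n₀ = 314, n = 489; a·n₀/n = 24·314/489 = 15.4110; c·n₁/n = 59·175/489 = 21.1145
Stratum 2 (Men): n₁ = 111, n₀ = 319, n = 430; a·n₀/n = 15·319/430 = 11.1279; c·n₁/n = 21·111/430 = 5.4209
RR_MH = (15.4110 + 11.1279) / (21.1145 + 5.4209) = 26.5389 / 26.5354 = 1.00013

1.000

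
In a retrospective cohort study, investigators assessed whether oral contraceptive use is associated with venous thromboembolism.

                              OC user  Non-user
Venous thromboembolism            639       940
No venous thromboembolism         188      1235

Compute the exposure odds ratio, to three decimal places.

Reading the table with exposure as columns: a = 639 (OC user, case), b = 188 (OC user, non-case), c = 940 (Non-user, case), d = 1235.
OR = (a·d)/(b·c) = (639 × 1235) / (188 × 940) = 789165 / 176720 = 4.46562
The odds of venous thromboembolism are about 4.47 times as high in the oc user group.

4.466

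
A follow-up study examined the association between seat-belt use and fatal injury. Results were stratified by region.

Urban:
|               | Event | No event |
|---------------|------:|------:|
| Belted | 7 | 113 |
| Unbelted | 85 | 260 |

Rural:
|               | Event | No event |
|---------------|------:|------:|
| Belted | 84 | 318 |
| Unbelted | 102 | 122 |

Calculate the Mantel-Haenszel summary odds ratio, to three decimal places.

0.280

OR_MH = Σ(aᵢdᵢ/nᵢ) / Σ(bᵢcᵢ/nᵢ), where nᵢ is the stratum total.
Stratum 1 (Urban): n = 465; a·d/n = 7·260/465 = 3.9140; b·c/n = 113·85/465 = 20.6559
Stratum 2 (Rural): n = 626; a·d/n = 84·122/626 = 16.3706; b·c/n = 318·102/626 = 51.8147
OR_MH = (3.9140 + 16.3706) / (20.6559 + 51.8147) = 20.2846 / 72.4706 = 0.27990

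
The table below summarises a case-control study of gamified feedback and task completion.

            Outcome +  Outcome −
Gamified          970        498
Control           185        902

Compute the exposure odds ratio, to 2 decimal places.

9.50

Cells: a = 970, b = 498, c = 185, d = 902.
OR = (a·d)/(b·c) = (970 × 902) / (498 × 185) = 874940 / 92130 = 9.49680
The odds of task completion are about 9.50 times as high in the gamified group.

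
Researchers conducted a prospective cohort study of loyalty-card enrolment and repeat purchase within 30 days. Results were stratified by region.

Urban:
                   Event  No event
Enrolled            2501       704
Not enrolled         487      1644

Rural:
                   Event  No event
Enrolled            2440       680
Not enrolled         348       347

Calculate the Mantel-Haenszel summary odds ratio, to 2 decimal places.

OR_MH = Σ(aᵢdᵢ/nᵢ) / Σ(bᵢcᵢ/nᵢ), where nᵢ is the stratum total.
Stratum 1 (Urban): n = 5336; a·d/n = 2501·1644/5336 = 770.5480; b·c/n = 704·487/5336 = 64.2519
Stratum 2 (Rural): n = 3815; a·d/n = 2440·347/3815 = 221.9345; b·c/n = 680·348/3815 = 62.0288
OR_MH = (770.5480 + 221.9345) / (64.2519 + 62.0288) = 992.4824 / 126.2807 = 7.85934

7.86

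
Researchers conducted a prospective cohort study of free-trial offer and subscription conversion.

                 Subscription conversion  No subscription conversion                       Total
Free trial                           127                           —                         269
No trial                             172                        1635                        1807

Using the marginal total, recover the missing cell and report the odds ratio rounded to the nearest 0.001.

The missing cell is in the exposed row: 269 − 127 = 142.
So a = 127, b = 142, c = 172, d = 1635.
OR = (a·d)/(b·c) = (127 × 1635) / (142 × 172) = 207645 / 24424 = 8.50168

8.502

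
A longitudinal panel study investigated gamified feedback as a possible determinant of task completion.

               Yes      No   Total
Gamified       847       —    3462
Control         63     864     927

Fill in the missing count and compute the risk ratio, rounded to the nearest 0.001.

3.600

The missing cell is in the exposed row: 3462 − 847 = 2615.
So a = 847, b = 2615, c = 63, d = 864.
RR = [a/(a+b)] / [c/(c+d)] = (847/3462) / (63/927) = 0.24466/0.06796 = 3.59994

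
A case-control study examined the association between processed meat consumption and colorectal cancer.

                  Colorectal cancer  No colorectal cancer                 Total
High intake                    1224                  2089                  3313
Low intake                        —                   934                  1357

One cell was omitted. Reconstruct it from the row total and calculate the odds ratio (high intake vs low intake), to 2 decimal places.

1.29

The missing cell is in the unexposed row: 1357 − 934 = 423.
So a = 1224, b = 2089, c = 423, d = 934.
OR = (a·d)/(b·c) = (1224 × 934) / (2089 × 423) = 1143216 / 883647 = 1.29375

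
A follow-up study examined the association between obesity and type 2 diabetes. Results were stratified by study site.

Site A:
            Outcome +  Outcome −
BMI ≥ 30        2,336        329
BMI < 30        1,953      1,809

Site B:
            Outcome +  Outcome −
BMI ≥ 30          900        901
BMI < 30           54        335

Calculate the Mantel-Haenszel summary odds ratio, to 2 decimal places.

6.51

OR_MH = Σ(aᵢdᵢ/nᵢ) / Σ(bᵢcᵢ/nᵢ), where nᵢ is the stratum total.
Stratum 1 (Site A): n = 6427; a·d/n = 2336·1809/6427 = 657.5111; b·c/n = 329·1953/6427 = 99.9746
Stratum 2 (Site B): n = 2190; a·d/n = 900·335/2190 = 137.6712; b·c/n = 901·54/2190 = 22.2164
OR_MH = (657.5111 + 137.6712) / (99.9746 + 22.2164) = 795.1824 / 122.1911 = 6.50770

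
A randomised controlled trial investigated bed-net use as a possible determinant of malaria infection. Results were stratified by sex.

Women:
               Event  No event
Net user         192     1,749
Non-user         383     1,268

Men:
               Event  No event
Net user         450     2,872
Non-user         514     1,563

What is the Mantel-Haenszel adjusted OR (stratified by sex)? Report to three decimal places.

OR_MH = Σ(aᵢdᵢ/nᵢ) / Σ(bᵢcᵢ/nᵢ), where nᵢ is the stratum total.
Stratum 1 (Women): n = 3592; a·d/n = 192·1268/3592 = 67.7773; b·c/n = 1749·383/3592 = 186.4886
Stratum 2 (Men): n = 5399; a·d/n = 450·1563/5399 = 130.2741; b·c/n = 2872·514/5399 = 273.4225
OR_MH = (67.7773 + 130.2741) / (186.4886 + 273.4225) = 198.0514 / 459.9111 = 0.43063

0.431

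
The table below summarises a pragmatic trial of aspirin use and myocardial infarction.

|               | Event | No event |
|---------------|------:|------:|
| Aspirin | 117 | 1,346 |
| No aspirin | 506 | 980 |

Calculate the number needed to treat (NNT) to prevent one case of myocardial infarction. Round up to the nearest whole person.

4

Risk in treated group = 117/1463 = 0.07997; risk in control = 506/1486 = 0.34051.
Absolute risk reduction = 0.34051 − 0.07997 = 0.26054
NNT = 1 / ARR = 1 / 0.26054 = 3.838 → round up → 4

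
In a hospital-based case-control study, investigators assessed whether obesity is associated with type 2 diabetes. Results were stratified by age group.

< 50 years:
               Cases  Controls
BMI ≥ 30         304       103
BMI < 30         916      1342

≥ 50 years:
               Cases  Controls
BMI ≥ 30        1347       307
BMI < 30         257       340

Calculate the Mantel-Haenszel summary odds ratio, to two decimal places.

5.06

OR_MH = Σ(aᵢdᵢ/nᵢ) / Σ(bᵢcᵢ/nᵢ), where nᵢ is the stratum total.
Stratum 1 (< 50 years): n = 2665; a·d/n = 304·1342/2665 = 153.0837; b·c/n = 103·916/2665 = 35.4026
Stratum 2 (≥ 50 years): n = 2251; a·d/n = 1347·340/2251 = 203.4562; b·c/n = 307·257/2251 = 35.0506
OR_MH = (153.0837 + 203.4562) / (35.4026 + 35.0506) = 356.5399 / 70.4533 = 5.06066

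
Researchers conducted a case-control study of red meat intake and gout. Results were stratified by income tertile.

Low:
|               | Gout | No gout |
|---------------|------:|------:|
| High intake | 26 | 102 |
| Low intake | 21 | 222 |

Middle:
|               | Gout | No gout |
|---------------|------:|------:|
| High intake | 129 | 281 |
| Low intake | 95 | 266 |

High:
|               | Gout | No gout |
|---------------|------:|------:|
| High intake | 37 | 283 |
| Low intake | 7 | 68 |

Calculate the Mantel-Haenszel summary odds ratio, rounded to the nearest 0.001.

1.463

OR_MH = Σ(aᵢdᵢ/nᵢ) / Σ(bᵢcᵢ/nᵢ), where nᵢ is the stratum total.
Stratum 1 (Low): n = 371; a·d/n = 26·222/371 = 15.5580; b·c/n = 102·21/371 = 5.7736
Stratum 2 (Middle): n = 771; a·d/n = 129·266/771 = 44.5058; b·c/n = 281·95/771 = 34.6239
Stratum 3 (High): n = 395; a·d/n = 37·68/395 = 6.3696; b·c/n = 283·7/395 = 5.0152
OR_MH = (15.5580 + 44.5058 + 6.3696) / (5.7736 + 34.6239 + 5.0152) = 66.4334 / 45.4126 = 1.46288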